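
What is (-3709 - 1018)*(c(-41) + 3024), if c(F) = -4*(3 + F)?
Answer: -15012952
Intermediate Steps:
c(F) = -12 - 4*F
(-3709 - 1018)*(c(-41) + 3024) = (-3709 - 1018)*((-12 - 4*(-41)) + 3024) = -4727*((-12 + 164) + 3024) = -4727*(152 + 3024) = -4727*3176 = -15012952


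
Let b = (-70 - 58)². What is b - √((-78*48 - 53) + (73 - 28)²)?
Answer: 16384 - 2*I*√443 ≈ 16384.0 - 42.095*I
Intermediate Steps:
b = 16384 (b = (-128)² = 16384)
b - √((-78*48 - 53) + (73 - 28)²) = 16384 - √((-78*48 - 53) + (73 - 28)²) = 16384 - √((-3744 - 53) + 45²) = 16384 - √(-3797 + 2025) = 16384 - √(-1772) = 16384 - 2*I*√443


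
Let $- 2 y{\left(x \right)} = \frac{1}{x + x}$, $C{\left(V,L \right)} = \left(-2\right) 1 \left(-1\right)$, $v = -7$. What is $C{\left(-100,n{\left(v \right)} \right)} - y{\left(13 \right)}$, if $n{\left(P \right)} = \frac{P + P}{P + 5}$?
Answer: $\frac{105}{52} \approx 2.0192$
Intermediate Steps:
$n{\left(P \right)} = \frac{2 P}{5 + P}$
$C{\left(V,L \right)} = 2$ ($C{\left(V,L \right)} = \left(-2\right) \left(-1\right) = 2$)
$y{\left(x \right)} = - \frac{1}{4 x}$ ($y{\left(x \right)} = - \frac{1}{2 \left(x + x\right)} = - \frac{1}{2 \cdot 2 x} = - \frac{\frac{1}{2} \frac{1}{x}}{2} = - \frac{1}{4 x}$)
$C{\left(-100,n{\left(v \right)} \right)} - y{\left(13 \right)} = 2 - - \frac{1}{4 \cdot 13} = 2 - \left(- \frac{1}{4}\right) \frac{1}{13} = 2 - - \frac{1}{52} = 2 + \frac{1}{52} = \frac{105}{52}$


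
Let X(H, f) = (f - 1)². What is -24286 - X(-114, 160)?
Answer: -49567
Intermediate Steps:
X(H, f) = (-1 + f)²
-24286 - X(-114, 160) = -24286 - (-1 + 160)² = -24286 - 1*159² = -24286 - 1*25281 = -24286 - 25281 = -49567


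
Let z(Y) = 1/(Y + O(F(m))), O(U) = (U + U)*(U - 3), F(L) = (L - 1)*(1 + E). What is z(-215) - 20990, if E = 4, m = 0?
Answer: -2833651/135 ≈ -20990.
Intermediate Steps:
F(L) = -5 + 5*L (F(L) = (L - 1)*(1 + 4) = (-1 + L)*5 = -5 + 5*L)
O(U) = 2*U*(-3 + U) (O(U) = (2*U)*(-3 + U) = 2*U*(-3 + U))
z(Y) = 1/(80 + Y) (z(Y) = 1/(Y + 2*(-5 + 5*0)*(-3 + (-5 + 5*0))) = 1/(Y + 2*(-5 + 0)*(-3 + (-5 + 0))) = 1/(Y + 2*(-5)*(-3 - 5)) = 1/(Y + 2*(-5)*(-8)) = 1/(Y + 80) = 1/(80 + Y))
z(-215) - 20990 = 1/(80 - 215) - 20990 = 1/(-135) - 20990 = -1/135 - 20990 = -2833651/135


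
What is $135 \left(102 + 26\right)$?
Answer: $17280$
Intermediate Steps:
$135 \left(102 + 26\right) = 135 \cdot 128 = 17280$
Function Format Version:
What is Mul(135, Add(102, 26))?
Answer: 17280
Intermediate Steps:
Mul(135, Add(102, 26)) = Mul(135, 128) = 17280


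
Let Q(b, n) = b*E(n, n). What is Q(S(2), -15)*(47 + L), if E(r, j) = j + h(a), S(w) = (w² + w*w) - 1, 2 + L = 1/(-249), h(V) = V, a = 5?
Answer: -784280/249 ≈ -3149.7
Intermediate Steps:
L = -499/249 (L = -2 + 1/(-249) = -2 - 1/249 = -499/249 ≈ -2.0040)
S(w) = -1 + 2*w² (S(w) = (w² + w²) - 1 = 2*w² - 1 = -1 + 2*w²)
E(r, j) = 5 + j (E(r, j) = j + 5 = 5 + j)
Q(b, n) = b*(5 + n)
Q(S(2), -15)*(47 + L) = ((-1 + 2*2²)*(5 - 15))*(47 - 499/249) = ((-1 + 2*4)*(-10))*(11204/249) = ((-1 + 8)*(-10))*(11204/249) = (7*(-10))*(11204/249) = -70*11204/249 = -784280/249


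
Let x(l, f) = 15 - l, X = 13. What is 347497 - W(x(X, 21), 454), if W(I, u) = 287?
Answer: 347210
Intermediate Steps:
347497 - W(x(X, 21), 454) = 347497 - 1*287 = 347497 - 287 = 347210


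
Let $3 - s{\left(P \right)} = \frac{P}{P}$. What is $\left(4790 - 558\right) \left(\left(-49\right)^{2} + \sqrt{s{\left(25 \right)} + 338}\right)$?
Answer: $10161032 + 8464 \sqrt{85} \approx 1.0239 \cdot 10^{7}$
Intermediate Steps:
$s{\left(P \right)} = 2$ ($s{\left(P \right)} = 3 - \frac{P}{P} = 3 - 1 = 2$)
$\left(4790 - 558\right) \left(\left(-49\right)^{2} + \sqrt{s{\left(25 \right)} + 338}\right) = \left(4790 - 558\right) \left(\left(-49\right)^{2} + \sqrt{2 + 338}\right) = 4232 \left(2401 + \sqrt{340}\right) = 4232 \left(2401 + 2 \sqrt{85}\right) = 10161032 + 8464 \sqrt{85}$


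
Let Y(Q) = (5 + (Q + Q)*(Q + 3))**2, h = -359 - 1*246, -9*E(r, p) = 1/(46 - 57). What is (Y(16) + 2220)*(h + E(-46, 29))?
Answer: -22639273166/99 ≈ -2.2868e+8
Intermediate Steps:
E(r, p) = 1/99 (E(r, p) = -1/(9*(46 - 57)) = -1/9/(-11) = -1/9*(-1/11) = 1/99)
h = -605 (h = -359 - 246 = -605)
Y(Q) = (5 + 2*Q*(3 + Q))**2 (Y(Q) = (5 + (2*Q)*(3 + Q))**2 = (5 + 2*Q*(3 + Q))**2)
(Y(16) + 2220)*(h + E(-46, 29)) = ((5 + 2*16**2 + 6*16)**2 + 2220)*(-605 + 1/99) = ((5 + 2*256 + 96)**2 + 2220)*(-59894/99) = ((5 + 512 + 96)**2 + 2220)*(-59894/99) = (613**2 + 2220)*(-59894/99) = (375769 + 2220)*(-59894/99) = 377989*(-59894/99) = -22639273166/99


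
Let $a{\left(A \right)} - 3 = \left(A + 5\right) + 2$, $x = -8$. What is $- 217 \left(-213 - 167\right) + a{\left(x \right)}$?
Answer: $82462$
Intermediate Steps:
$a{\left(A \right)} = 10 + A$ ($a{\left(A \right)} = 3 + \left(\left(A + 5\right) + 2\right) = 3 + \left(\left(5 + A\right) + 2\right) = 3 + \left(7 + A\right) = 10 + A$)
$- 217 \left(-213 - 167\right) + a{\left(x \right)} = - 217 \left(-213 - 167\right) + \left(10 - 8\right) = - 217 \left(-213 - 167\right) + 2 = \left(-217\right) \left(-380\right) + 2 = 82460 + 2 = 82462$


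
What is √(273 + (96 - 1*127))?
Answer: 11*√2 ≈ 15.556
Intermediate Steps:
√(273 + (96 - 1*127)) = √(273 + (96 - 127)) = √(273 - 31) = √242 = 11*√2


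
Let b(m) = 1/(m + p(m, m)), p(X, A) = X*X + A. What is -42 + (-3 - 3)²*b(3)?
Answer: -198/5 ≈ -39.600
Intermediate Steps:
p(X, A) = A + X² (p(X, A) = X² + A = A + X²)
b(m) = 1/(m² + 2*m) (b(m) = 1/(m + (m + m²)) = 1/(m² + 2*m))
-42 + (-3 - 3)²*b(3) = -42 + (-3 - 3)²*(1/(3*(2 + 3))) = -42 + (-6)²*((⅓)/5) = -42 + 36*((⅓)*(⅕)) = -42 + 36*(1/15) = -42 + 12/5 = -198/5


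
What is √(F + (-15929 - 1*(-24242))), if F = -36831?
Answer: 7*I*√582 ≈ 168.87*I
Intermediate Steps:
√(F + (-15929 - 1*(-24242))) = √(-36831 + (-15929 - 1*(-24242))) = √(-36831 + (-15929 + 24242)) = √(-36831 + 8313) = √(-28518) = 7*I*√582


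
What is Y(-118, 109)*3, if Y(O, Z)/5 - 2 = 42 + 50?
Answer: 1410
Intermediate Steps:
Y(O, Z) = 470 (Y(O, Z) = 10 + 5*(42 + 50) = 10 + 5*92 = 10 + 460 = 470)
Y(-118, 109)*3 = 470*3 = 1410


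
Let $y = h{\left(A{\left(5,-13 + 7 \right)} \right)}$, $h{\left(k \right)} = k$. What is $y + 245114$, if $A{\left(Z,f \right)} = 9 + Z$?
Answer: $245128$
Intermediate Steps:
$y = 14$ ($y = 9 + 5 = 14$)
$y + 245114 = 14 + 245114 = 245128$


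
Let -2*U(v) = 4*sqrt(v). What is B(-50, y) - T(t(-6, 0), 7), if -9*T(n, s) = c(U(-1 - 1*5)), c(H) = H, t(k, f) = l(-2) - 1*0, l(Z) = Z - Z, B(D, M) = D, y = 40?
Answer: -50 - 2*I*sqrt(6)/9 ≈ -50.0 - 0.54433*I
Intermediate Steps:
U(v) = -2*sqrt(v)
l(Z) = 0
t(k, f) = 0 (t(k, f) = 0 - 1*0 = 0 + 0 = 0)
T(n, s) = 2*I*sqrt(6)/9 (T(n, s) = -(-2)*sqrt(-1 - 1*5)/9 = -(-2)*sqrt(-1 - 5)/9 = -(-2)*sqrt(-6)/9 = -(-2)*I*sqrt(6)/9 = 2*I*sqrt(6)/9)
B(-50, y) - T(t(-6, 0), 7) = -50 - 2*I*sqrt(6)/9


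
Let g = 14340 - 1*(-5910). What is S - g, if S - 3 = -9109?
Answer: -29356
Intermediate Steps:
g = 20250 (g = 14340 + 5910 = 20250)
S = -9106 (S = 3 - 9109 = -9106)
S - g = -9106 - 1*20250 = -9106 - 20250 = -29356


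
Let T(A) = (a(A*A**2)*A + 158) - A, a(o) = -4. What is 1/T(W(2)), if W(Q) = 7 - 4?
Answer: 1/143 ≈ 0.0069930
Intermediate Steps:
W(Q) = 3
T(A) = 158 - 5*A (T(A) = (-4*A + 158) - A = (158 - 4*A) - A = 158 - 5*A)
1/T(W(2)) = 1/(158 - 5*3) = 1/(158 - 15) = 1/143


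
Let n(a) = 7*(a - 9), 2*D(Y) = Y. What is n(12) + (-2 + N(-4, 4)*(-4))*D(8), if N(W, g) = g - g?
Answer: 13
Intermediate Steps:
N(W, g) = 0
D(Y) = Y/2
n(a) = -63 + 7*a (n(a) = 7*(-9 + a) = -63 + 7*a)
n(12) + (-2 + N(-4, 4)*(-4))*D(8) = (-63 + 7*12) + (-2 + 0*(-4))*((½)*8) = (-63 + 84) + (-2 + 0)*4 = 21 - 2*4 = 21 - 8 = 13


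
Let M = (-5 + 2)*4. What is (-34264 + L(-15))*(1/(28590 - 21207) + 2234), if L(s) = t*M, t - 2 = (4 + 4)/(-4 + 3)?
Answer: -563949957616/7383 ≈ -7.6385e+7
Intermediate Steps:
t = -6 (t = 2 + (4 + 4)/(-4 + 3) = 2 + 8/(-1) = 2 + 8*(-1) = 2 - 8 = -6)
M = -12 (M = -3*4 = -12)
L(s) = 72 (L(s) = -6*(-12) = 72)
(-34264 + L(-15))*(1/(28590 - 21207) + 2234) = (-34264 + 72)*(1/(28590 - 21207) + 2234) = -34192*(1/7383 + 2234) = -34192*16493623/7383 = -563949957616/7383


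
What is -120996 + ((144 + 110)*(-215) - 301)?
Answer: -175907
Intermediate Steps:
-120996 + ((144 + 110)*(-215) - 301) = -120996 + (254*(-215) - 301) = -120996 + (-54610 - 301) = -120996 - 54911 = -175907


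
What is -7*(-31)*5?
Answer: 1085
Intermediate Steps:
-7*(-31)*5 = 217*5 = 1085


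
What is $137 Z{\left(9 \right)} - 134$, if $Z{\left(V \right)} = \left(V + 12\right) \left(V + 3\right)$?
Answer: $34390$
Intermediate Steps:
$Z{\left(V \right)} = \left(3 + V\right) \left(12 + V\right)$ ($Z{\left(V \right)} = \left(12 + V\right) \left(3 + V\right) = \left(3 + V\right) \left(12 + V\right)$)
$137 Z{\left(9 \right)} - 134 = 137 \left(36 + 9^{2} + 15 \cdot 9\right) - 134 = 137 \left(36 + 81 + 135\right) - 134 = 137 \cdot 252 - 134 = 34524 - 134 = 34390$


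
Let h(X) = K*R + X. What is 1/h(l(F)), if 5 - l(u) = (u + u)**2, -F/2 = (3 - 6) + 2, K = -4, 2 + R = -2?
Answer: 1/5 ≈ 0.20000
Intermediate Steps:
R = -4 (R = -2 - 2 = -4)
F = 2 (F = -2*((3 - 6) + 2) = -2*(-3 + 2) = -2*(-1) = 2)
l(u) = 5 - 4*u**2 (l(u) = 5 - (u + u)**2 = 5 - (2*u)**2 = 5 - 4*u**2)
h(X) = 16 + X (h(X) = -4*(-4) + X = 16 + X)
1/h(l(F)) = 1/(16 + (5 - 4*2**2)) = 1/(16 + (5 - 4*4)) = 1/(16 + (5 - 16)) = 1/(16 - 11) = 1/5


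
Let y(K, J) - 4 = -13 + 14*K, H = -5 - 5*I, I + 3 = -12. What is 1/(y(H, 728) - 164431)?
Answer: -1/163460 ≈ -6.1177e-6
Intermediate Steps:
I = -15 (I = -3 - 12 = -15)
H = 70 (H = -5 - 5*(-15) = -5 + 75 = 70)
y(K, J) = -9 + 14*K (y(K, J) = 4 + (-13 + 14*K) = -9 + 14*K)
1/(y(H, 728) - 164431) = 1/((-9 + 14*70) - 164431) = 1/((-9 + 980) - 164431) = 1/(971 - 164431) = 1/(-163460) = -1/163460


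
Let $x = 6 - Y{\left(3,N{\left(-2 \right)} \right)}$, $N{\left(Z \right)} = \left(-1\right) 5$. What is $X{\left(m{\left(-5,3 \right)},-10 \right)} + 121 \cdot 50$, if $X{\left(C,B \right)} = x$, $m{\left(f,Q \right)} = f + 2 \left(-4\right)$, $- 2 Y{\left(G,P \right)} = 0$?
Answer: $6056$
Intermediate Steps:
$N{\left(Z \right)} = -5$
$Y{\left(G,P \right)} = 0$ ($Y{\left(G,P \right)} = \left(- \frac{1}{2}\right) 0 = 0$)
$x = 6$ ($x = 6 - 0 = 6 + 0 = 6$)
$m{\left(f,Q \right)} = -8 + f$ ($m{\left(f,Q \right)} = f - 8 = -8 + f$)
$X{\left(C,B \right)} = 6$
$X{\left(m{\left(-5,3 \right)},-10 \right)} + 121 \cdot 50 = 6 + 121 \cdot 50 = 6 + 6050 = 6056$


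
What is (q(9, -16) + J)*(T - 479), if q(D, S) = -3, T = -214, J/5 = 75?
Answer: -257796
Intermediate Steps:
J = 375 (J = 5*75 = 375)
(q(9, -16) + J)*(T - 479) = (-3 + 375)*(-214 - 479) = 372*(-693) = -257796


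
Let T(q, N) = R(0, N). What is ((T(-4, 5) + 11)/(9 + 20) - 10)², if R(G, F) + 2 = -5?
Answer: 81796/841 ≈ 97.260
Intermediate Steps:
R(G, F) = -7 (R(G, F) = -2 - 5 = -7)
T(q, N) = -7
((T(-4, 5) + 11)/(9 + 20) - 10)² = ((-7 + 11)/(9 + 20) - 10)² = (4/29 - 10)² = (-286/29)² = 81796/841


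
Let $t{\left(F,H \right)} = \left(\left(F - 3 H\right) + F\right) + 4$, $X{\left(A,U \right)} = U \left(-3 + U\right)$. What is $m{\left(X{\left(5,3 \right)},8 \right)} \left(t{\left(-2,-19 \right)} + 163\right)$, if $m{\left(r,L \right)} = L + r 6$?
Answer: $1760$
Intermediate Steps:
$m{\left(r,L \right)} = L + 6 r$
$t{\left(F,H \right)} = 4 - 3 H + 2 F$ ($t{\left(F,H \right)} = \left(- 3 H + 2 F\right) + 4 = 4 - 3 H + 2 F$)
$m{\left(X{\left(5,3 \right)},8 \right)} \left(t{\left(-2,-19 \right)} + 163\right) = \left(8 + 6 \cdot 3 \left(-3 + 3\right)\right) \left(\left(4 - -57 + 2 \left(-2\right)\right) + 163\right) = \left(8 + 6 \cdot 3 \cdot 0\right) \left(\left(4 + 57 - 4\right) + 163\right) = \left(8 + 6 \cdot 0\right) \left(57 + 163\right) = \left(8 + 0\right) 220 = 8 \cdot 220 = 1760$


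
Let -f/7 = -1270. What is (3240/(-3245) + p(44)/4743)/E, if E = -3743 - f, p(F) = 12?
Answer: 1021892/12962329677 ≈ 7.8836e-5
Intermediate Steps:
f = 8890 (f = -7*(-1270) = 8890)
E = -12633 (E = -3743 - 1*8890 = -3743 - 8890 = -12633)
(3240/(-3245) + p(44)/4743)/E = (3240/(-3245) + 12/4743)/(-12633) = (3240*(-1/3245) + 12*(1/4743))*(-1/12633) = (-648/649 + 4/1581)*(-1/12633) = -1021892/1026069*(-1/12633) = 1021892/12962329677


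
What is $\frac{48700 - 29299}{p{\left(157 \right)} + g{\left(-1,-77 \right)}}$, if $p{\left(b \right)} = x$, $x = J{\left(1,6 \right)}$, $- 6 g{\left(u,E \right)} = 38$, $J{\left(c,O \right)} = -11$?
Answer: $- \frac{58203}{52} \approx -1119.3$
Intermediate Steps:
$g{\left(u,E \right)} = - \frac{19}{3}$ ($g{\left(u,E \right)} = \left(- \frac{1}{6}\right) 38 = - \frac{19}{3}$)
$x = -11$
$p{\left(b \right)} = -11$
$\frac{48700 - 29299}{p{\left(157 \right)} + g{\left(-1,-77 \right)}} = \frac{48700 - 29299}{-11 - \frac{19}{3}} = \frac{19401}{- \frac{52}{3}} = 19401 \left(- \frac{3}{52}\right) = - \frac{58203}{52}$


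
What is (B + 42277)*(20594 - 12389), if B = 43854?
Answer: 706704855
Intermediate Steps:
(B + 42277)*(20594 - 12389) = (43854 + 42277)*(20594 - 12389) = 86131*8205 = 706704855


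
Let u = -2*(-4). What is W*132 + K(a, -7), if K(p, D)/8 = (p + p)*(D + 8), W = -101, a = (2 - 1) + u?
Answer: -13188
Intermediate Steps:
u = 8
a = 9 (a = (2 - 1) + 8 = 1 + 8 = 9)
K(p, D) = 16*p*(8 + D) (K(p, D) = 8*((p + p)*(D + 8)) = 8*((2*p)*(8 + D)) = 8*(2*p*(8 + D)) = 16*p*(8 + D))
W*132 + K(a, -7) = -101*132 + 16*9*(8 - 7) = -13332 + 16*9*1 = -13332 + 144 = -13188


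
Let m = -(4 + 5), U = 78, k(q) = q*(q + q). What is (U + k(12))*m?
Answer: -3294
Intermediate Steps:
k(q) = 2*q² (k(q) = q*(2*q) = 2*q²)
m = -9 (m = -1*9 = -9)
(U + k(12))*m = (78 + 2*12²)*(-9) = (78 + 2*144)*(-9) = (78 + 288)*(-9) = 366*(-9) = -3294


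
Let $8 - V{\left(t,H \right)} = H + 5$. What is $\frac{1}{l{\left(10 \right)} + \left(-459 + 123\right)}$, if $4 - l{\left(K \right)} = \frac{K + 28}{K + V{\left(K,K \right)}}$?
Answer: $- \frac{3}{1034} \approx -0.0029014$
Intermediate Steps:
$V{\left(t,H \right)} = 3 - H$ ($V{\left(t,H \right)} = 8 - \left(H + 5\right) = 8 - \left(5 + H\right) = 3 - H$)
$l{\left(K \right)} = - \frac{16}{3} - \frac{K}{3}$ ($l{\left(K \right)} = 4 - \frac{K + 28}{K - \left(-3 + K\right)} = 4 - \frac{28 + K}{3} = 4 - \left(28 + K\right) \frac{1}{3} = 4 - \left(\frac{28}{3} + \frac{K}{3}\right) = - \frac{16}{3} - \frac{K}{3}$)
$\frac{1}{l{\left(10 \right)} + \left(-459 + 123\right)} = \frac{1}{\left(- \frac{16}{3} - \frac{10}{3}\right) + \left(-459 + 123\right)} = \frac{1}{\left(- \frac{16}{3} - \frac{10}{3}\right) - 336} = \frac{1}{- \frac{26}{3} - 336} = \frac{1}{- \frac{1034}{3}} = - \frac{3}{1034}$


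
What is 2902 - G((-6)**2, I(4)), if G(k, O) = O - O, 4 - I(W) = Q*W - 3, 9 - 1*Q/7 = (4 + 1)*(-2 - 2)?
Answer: 2902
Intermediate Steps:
Q = 203 (Q = 63 - 7*(4 + 1)*(-2 - 2) = 63 - 35*(-4) = 63 - 7*(-20) = 63 + 140 = 203)
I(W) = 7 - 203*W (I(W) = 4 - (203*W - 3) = 4 - (-3 + 203*W) = 4 + (3 - 203*W) = 7 - 203*W)
G(k, O) = 0
2902 - G((-6)**2, I(4)) = 2902 - 1*0 = 2902 + 0 = 2902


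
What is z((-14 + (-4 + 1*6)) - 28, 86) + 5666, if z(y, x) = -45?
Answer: 5621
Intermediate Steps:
z((-14 + (-4 + 1*6)) - 28, 86) + 5666 = -45 + 5666 = 5621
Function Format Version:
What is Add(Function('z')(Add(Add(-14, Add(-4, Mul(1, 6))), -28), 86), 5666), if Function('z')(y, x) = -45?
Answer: 5621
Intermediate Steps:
Add(Function('z')(Add(Add(-14, Add(-4, Mul(1, 6))), -28), 86), 5666) = Add(-45, 5666) = 5621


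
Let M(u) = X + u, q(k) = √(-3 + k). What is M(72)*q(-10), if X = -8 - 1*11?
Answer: 53*I*√13 ≈ 191.09*I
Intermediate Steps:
X = -19 (X = -8 - 11 = -19)
M(u) = -19 + u
M(72)*q(-10) = (-19 + 72)*√(-3 - 10) = 53*√(-13) = 53*(I*√13) = 53*I*√13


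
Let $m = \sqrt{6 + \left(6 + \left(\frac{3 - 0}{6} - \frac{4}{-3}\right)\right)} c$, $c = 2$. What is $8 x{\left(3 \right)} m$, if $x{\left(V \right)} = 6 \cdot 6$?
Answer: $96 \sqrt{498} \approx 2142.3$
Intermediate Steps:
$x{\left(V \right)} = 36$
$m = \frac{\sqrt{498}}{3}$ ($m = \sqrt{6 + \left(6 + \left(\frac{3 - 0}{6} - \frac{4}{-3}\right)\right)} 2 = \sqrt{6 + \left(6 + \left(\left(3 + 0\right) \frac{1}{6} - - \frac{4}{3}\right)\right)} 2 = \sqrt{6 + \left(6 + \left(3 \cdot \frac{1}{6} + \frac{4}{3}\right)\right)} 2 = \sqrt{6 + \left(6 + \left(\frac{1}{2} + \frac{4}{3}\right)\right)} 2 = \sqrt{6 + \left(6 + \frac{11}{6}\right)} 2 = \sqrt{6 + \frac{47}{6}} \cdot 2 = \sqrt{\frac{83}{6}} \cdot 2 = \frac{\sqrt{498}}{6} \cdot 2 = \frac{\sqrt{498}}{3} \approx 7.4386$)
$8 x{\left(3 \right)} m = 8 \cdot 36 \frac{\sqrt{498}}{3} = 288 \frac{\sqrt{498}}{3} = 96 \sqrt{498}$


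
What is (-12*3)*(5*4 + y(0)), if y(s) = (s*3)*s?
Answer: -720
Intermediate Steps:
y(s) = 3*s² (y(s) = (3*s)*s = 3*s²)
(-12*3)*(5*4 + y(0)) = (-12*3)*(5*4 + 3*0²) = -36*(20 + 3*0) = -36*(20 + 0) = -36*20 = -720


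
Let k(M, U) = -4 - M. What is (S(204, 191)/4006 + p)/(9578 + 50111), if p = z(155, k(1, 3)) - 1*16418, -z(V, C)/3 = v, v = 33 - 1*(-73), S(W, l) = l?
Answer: -67044225/239114134 ≈ -0.28039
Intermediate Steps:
v = 106 (v = 33 + 73 = 106)
z(V, C) = -318 (z(V, C) = -3*106 = -318)
p = -16736 (p = -318 - 1*16418 = -318 - 16418 = -16736)
(S(204, 191)/4006 + p)/(9578 + 50111) = (191/4006 - 16736)/(9578 + 50111) = (191*(1/4006) - 16736)/59689 = (191/4006 - 16736)*(1/59689) = -67044225/4006*1/59689 = -67044225/239114134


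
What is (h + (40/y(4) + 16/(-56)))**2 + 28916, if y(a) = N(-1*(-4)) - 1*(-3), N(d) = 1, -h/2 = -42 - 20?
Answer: 2292980/49 ≈ 46796.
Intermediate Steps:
h = 124 (h = -2*(-42 - 20) = -2*(-62) = 124)
y(a) = 4 (y(a) = 1 - 1*(-3) = 1 + 3 = 4)
(h + (40/y(4) + 16/(-56)))**2 + 28916 = (124 + (40/4 + 16/(-56)))**2 + 28916 = (124 + (40*(1/4) + 16*(-1/56)))**2 + 28916 = (124 + (10 - 2/7))**2 + 28916 = (124 + 68/7)**2 + 28916 = (936/7)**2 + 28916 = 876096/49 + 28916 = 2292980/49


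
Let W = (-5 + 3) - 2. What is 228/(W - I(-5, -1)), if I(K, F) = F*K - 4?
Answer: -228/5 ≈ -45.600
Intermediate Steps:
I(K, F) = -4 + F*K
W = -4 (W = -2 - 2 = -4)
228/(W - I(-5, -1)) = 228/(-4 - (-4 - 1*(-5))) = 228/(-4 - (-4 + 5)) = 228/(-4 - 1*1) = 228/(-4 - 1) = 228/(-5) = 228*(-⅕) = -228/5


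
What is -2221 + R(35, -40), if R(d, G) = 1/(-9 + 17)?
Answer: -17767/8 ≈ -2220.9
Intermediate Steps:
R(d, G) = ⅛ (R(d, G) = 1/8 = ⅛)
-2221 + R(35, -40) = -2221 + ⅛ = -17767/8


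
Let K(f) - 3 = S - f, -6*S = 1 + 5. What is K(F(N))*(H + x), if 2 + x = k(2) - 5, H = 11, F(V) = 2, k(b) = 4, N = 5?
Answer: 0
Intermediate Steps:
x = -3 (x = -2 + (4 - 5) = -2 - 1 = -3)
S = -1 (S = -(1 + 5)/6 = -⅙*6 = -1)
K(f) = 2 - f (K(f) = 3 + (-1 - f) = 2 - f)
K(F(N))*(H + x) = (2 - 1*2)*(11 - 3) = (2 - 2)*8 = 0*8 = 0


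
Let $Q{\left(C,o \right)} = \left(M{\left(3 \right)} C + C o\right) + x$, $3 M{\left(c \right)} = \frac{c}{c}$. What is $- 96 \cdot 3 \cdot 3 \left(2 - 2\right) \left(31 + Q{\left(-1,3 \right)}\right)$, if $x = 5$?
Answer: $0$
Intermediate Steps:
$M{\left(c \right)} = \frac{1}{3}$ ($M{\left(c \right)} = \frac{c \frac{1}{c}}{3} = \frac{1}{3} \cdot 1 = \frac{1}{3}$)
$Q{\left(C,o \right)} = 5 + \frac{C}{3} + C o$ ($Q{\left(C,o \right)} = \left(\frac{C}{3} + C o\right) + 5 = 5 + \frac{C}{3} + C o$)
$- 96 \cdot 3 \cdot 3 \left(2 - 2\right) \left(31 + Q{\left(-1,3 \right)}\right) = - 96 \cdot 3 \cdot 3 \left(2 - 2\right) \left(31 + \left(5 + \frac{1}{3} \left(-1\right) - 3\right)\right) = - 96 \cdot 9 \left(2 - 2\right) \left(31 - - \frac{5}{3}\right) = - 96 \cdot 9 \cdot 0 \left(31 + \frac{5}{3}\right) = \left(-96\right) 0 \cdot \frac{98}{3} = 0 \cdot \frac{98}{3} = 0$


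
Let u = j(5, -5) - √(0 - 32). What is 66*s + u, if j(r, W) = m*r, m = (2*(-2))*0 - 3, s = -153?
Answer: -10113 - 4*I*√2 ≈ -10113.0 - 5.6569*I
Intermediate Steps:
m = -3 (m = -4*0 - 3 = 0 - 3 = -3)
j(r, W) = -3*r
u = -15 - 4*I*√2 (u = -3*5 - √(0 - 32) = -15 - √(-32) = -15 - 4*I*√2 ≈ -15.0 - 5.6569*I)
66*s + u = 66*(-153) + (-15 - 4*I*√2) = -10098 + (-15 - 4*I*√2) = -10113 - 4*I*√2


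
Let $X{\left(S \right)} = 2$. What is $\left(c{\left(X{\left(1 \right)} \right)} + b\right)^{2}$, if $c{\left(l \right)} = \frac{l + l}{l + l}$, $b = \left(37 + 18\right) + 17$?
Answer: $5329$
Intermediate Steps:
$b = 72$ ($b = 55 + 17 = 72$)
$c{\left(l \right)} = 1$ ($c{\left(l \right)} = \frac{2 l}{2 l} = 2 l \frac{1}{2 l} = 1$)
$\left(c{\left(X{\left(1 \right)} \right)} + b\right)^{2} = \left(1 + 72\right)^{2} = 73^{2} = 5329$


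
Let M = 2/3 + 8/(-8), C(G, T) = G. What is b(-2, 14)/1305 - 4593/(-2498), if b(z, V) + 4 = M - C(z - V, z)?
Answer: 3613805/1955934 ≈ 1.8476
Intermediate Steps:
M = -⅓ (M = 2*(⅓) + 8*(-⅛) = ⅔ - 1 = -⅓ ≈ -0.33333)
b(z, V) = -13/3 + V - z (b(z, V) = -4 + (-⅓ - (z - V)) = -4 + (-⅓ + (V - z)) = -4 + (-⅓ + V - z) = -13/3 + V - z)
b(-2, 14)/1305 - 4593/(-2498) = (-13/3 + 14 - 1*(-2))/1305 - 4593/(-2498) = (-13/3 + 14 + 2)*(1/1305) - 4593*(-1/2498) = (35/3)*(1/1305) + 4593/2498 = 7/783 + 4593/2498 = 3613805/1955934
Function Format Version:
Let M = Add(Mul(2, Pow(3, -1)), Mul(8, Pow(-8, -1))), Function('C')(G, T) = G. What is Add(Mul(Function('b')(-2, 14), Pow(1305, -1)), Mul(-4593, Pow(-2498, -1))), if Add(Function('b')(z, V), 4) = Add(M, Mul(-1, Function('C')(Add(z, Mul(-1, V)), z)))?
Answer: Rational(3613805, 1955934) ≈ 1.8476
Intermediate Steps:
M = Rational(-1, 3) (M = Add(Mul(2, Rational(1, 3)), Mul(8, Rational(-1, 8))) = Add(Rational(2, 3), -1) = Rational(-1, 3) ≈ -0.33333)
Function('b')(z, V) = Add(Rational(-13, 3), V, Mul(-1, z)) (Function('b')(z, V) = Add(-4, Add(Rational(-1, 3), Mul(-1, Add(z, Mul(-1, V))))) = Add(-4, Add(Rational(-1, 3), Add(V, Mul(-1, z)))) = Add(-4, Add(Rational(-1, 3), V, Mul(-1, z))) = Add(Rational(-13, 3), V, Mul(-1, z)))
Add(Mul(Function('b')(-2, 14), Pow(1305, -1)), Mul(-4593, Pow(-2498, -1))) = Add(Mul(Add(Rational(-13, 3), 14, Mul(-1, -2)), Pow(1305, -1)), Mul(-4593, Pow(-2498, -1))) = Add(Mul(Add(Rational(-13, 3), 14, 2), Rational(1, 1305)), Mul(-4593, Rational(-1, 2498))) = Add(Mul(Rational(35, 3), Rational(1, 1305)), Rational(4593, 2498)) = Add(Rational(7, 783), Rational(4593, 2498)) = Rational(3613805, 1955934)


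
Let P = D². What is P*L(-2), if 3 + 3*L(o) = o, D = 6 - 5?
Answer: -5/3 ≈ -1.6667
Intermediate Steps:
D = 1
L(o) = -1 + o/3
P = 1 (P = 1² = 1)
P*L(-2) = 1*(-1 + (⅓)*(-2)) = 1*(-1 - ⅔) = 1*(-5/3) = -5/3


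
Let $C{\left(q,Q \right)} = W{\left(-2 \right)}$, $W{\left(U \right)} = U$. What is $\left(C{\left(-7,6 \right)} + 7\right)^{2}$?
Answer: $25$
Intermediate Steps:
$C{\left(q,Q \right)} = -2$
$\left(C{\left(-7,6 \right)} + 7\right)^{2} = \left(-2 + 7\right)^{2} = 5^{2} = 25$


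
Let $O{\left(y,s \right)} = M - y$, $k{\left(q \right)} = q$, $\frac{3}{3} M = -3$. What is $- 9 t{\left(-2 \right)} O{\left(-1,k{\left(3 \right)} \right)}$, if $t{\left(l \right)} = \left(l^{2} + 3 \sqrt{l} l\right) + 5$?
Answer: $162 - 108 i \sqrt{2} \approx 162.0 - 152.74 i$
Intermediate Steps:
$M = -3$
$O{\left(y,s \right)} = -3 - y$
$t{\left(l \right)} = 5 + l^{2} + 3 l^{\frac{3}{2}}$ ($t{\left(l \right)} = \left(l^{2} + 3 l^{\frac{3}{2}}\right) + 5 = 5 + l^{2} + 3 l^{\frac{3}{2}}$)
$- 9 t{\left(-2 \right)} O{\left(-1,k{\left(3 \right)} \right)} = - 9 \left(5 + \left(-2\right)^{2} + 3 \left(-2\right)^{\frac{3}{2}}\right) \left(-3 - -1\right) = - 9 \left(5 + 4 + 3 \left(- 2 i \sqrt{2}\right)\right) \left(-3 + 1\right) = - 9 \left(5 + 4 - 6 i \sqrt{2}\right) \left(-2\right) = - 9 \left(9 - 6 i \sqrt{2}\right) \left(-2\right) = \left(-81 + 54 i \sqrt{2}\right) \left(-2\right) = 162 - 108 i \sqrt{2}$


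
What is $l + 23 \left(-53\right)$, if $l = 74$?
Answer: $-1145$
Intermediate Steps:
$l + 23 \left(-53\right) = 74 + 23 \left(-53\right) = 74 - 1219 = -1145$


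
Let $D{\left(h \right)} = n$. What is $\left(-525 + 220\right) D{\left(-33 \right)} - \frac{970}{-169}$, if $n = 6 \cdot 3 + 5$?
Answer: $- \frac{1184565}{169} \approx -7009.3$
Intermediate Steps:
$n = 23$ ($n = 18 + 5 = 23$)
$D{\left(h \right)} = 23$
$\left(-525 + 220\right) D{\left(-33 \right)} - \frac{970}{-169} = \left(-525 + 220\right) 23 - \frac{970}{-169} = \left(-305\right) 23 - - \frac{970}{169} = -7015 + \frac{970}{169} = - \frac{1184565}{169}$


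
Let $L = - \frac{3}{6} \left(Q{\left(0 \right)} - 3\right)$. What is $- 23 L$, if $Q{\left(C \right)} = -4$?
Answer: $- \frac{161}{2} \approx -80.5$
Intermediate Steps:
$L = \frac{7}{2}$ ($L = - \frac{3}{6} \left(-4 - 3\right) = \left(-3\right) \frac{1}{6} \left(-7\right) = \left(- \frac{1}{2}\right) \left(-7\right) = \frac{7}{2} \approx 3.5$)
$- 23 L = \left(-23\right) \frac{7}{2} = - \frac{161}{2}$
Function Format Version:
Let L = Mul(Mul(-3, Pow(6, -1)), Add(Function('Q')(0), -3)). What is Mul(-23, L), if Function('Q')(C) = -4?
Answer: Rational(-161, 2) ≈ -80.500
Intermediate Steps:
L = Rational(7, 2) (L = Mul(Mul(-3, Pow(6, -1)), Add(-4, -3)) = Mul(Mul(-3, Rational(1, 6)), -7) = Mul(Rational(-1, 2), -7) = Rational(7, 2) ≈ 3.5000)
Mul(-23, L) = Mul(-23, Rational(7, 2)) = Rational(-161, 2)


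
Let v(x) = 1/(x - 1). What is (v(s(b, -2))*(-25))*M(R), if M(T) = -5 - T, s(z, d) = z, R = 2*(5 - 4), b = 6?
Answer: 35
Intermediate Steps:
R = 2 (R = 2*1 = 2)
v(x) = 1/(-1 + x)
(v(s(b, -2))*(-25))*M(R) = (-25/(-1 + 6))*(-5 - 1*2) = (-25/5)*(-5 - 2) = ((⅕)*(-25))*(-7) = -5*(-7) = 35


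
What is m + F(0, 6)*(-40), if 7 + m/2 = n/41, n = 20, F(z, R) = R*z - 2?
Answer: 2746/41 ≈ 66.976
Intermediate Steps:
F(z, R) = -2 + R*z
m = -534/41 (m = -14 + 2*(20/41) = -14 + 40/41 = -534/41 ≈ -13.024)
m + F(0, 6)*(-40) = -534/41 + (-2 + 6*0)*(-40) = -534/41 + (-2 + 0)*(-40) = -534/41 - 2*(-40) = -534/41 + 80 = 2746/41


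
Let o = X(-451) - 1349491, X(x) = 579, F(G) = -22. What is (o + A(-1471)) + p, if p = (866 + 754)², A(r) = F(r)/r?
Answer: 1876242870/1471 ≈ 1.2755e+6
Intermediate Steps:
A(r) = -22/r
o = -1348912 (o = 579 - 1349491 = -1348912)
p = 2624400 (p = 1620² = 2624400)
(o + A(-1471)) + p = (-1348912 - 22/(-1471)) + 2624400 = (-1348912 - 22*(-1/1471)) + 2624400 = (-1348912 + 22/1471) + 2624400 = -1984249530/1471 + 2624400 = 1876242870/1471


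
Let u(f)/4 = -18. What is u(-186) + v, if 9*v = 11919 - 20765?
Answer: -9494/9 ≈ -1054.9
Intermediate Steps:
u(f) = -72 (u(f) = 4*(-18) = -72)
v = -8846/9 (v = (11919 - 20765)/9 = (⅑)*(-8846) = -8846/9 ≈ -982.89)
u(-186) + v = -72 - 8846/9 = -9494/9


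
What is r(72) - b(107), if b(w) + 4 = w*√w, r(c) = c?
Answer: 76 - 107*√107 ≈ -1030.8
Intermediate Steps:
b(w) = -4 + w^(3/2) (b(w) = -4 + w*√w = -4 + w^(3/2))
r(72) - b(107) = 72 - (-4 + 107^(3/2)) = 72 - (-4 + 107*√107) = 72 + (4 - 107*√107) = 76 - 107*√107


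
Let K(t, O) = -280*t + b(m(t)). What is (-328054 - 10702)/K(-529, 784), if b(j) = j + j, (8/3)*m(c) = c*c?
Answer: -1355024/1432003 ≈ -0.94624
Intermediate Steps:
m(c) = 3*c²/8 (m(c) = 3*(c*c)/8 = 3*c²/8)
b(j) = 2*j
K(t, O) = -280*t + 3*t²/4 (K(t, O) = -280*t + 2*(3*t²/8) = -280*t + 3*t²/4)
(-328054 - 10702)/K(-529, 784) = (-328054 - 10702)/(((¼)*(-529)*(-1120 + 3*(-529)))) = -338756*(-4/(529*(-1120 - 1587))) = -338756/((¼)*(-529)*(-2707)) = -338756/1432003/4 = -338756*4/1432003 = -1355024/1432003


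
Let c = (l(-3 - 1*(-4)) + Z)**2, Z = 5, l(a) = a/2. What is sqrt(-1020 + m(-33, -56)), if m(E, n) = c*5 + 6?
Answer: I*sqrt(3451)/2 ≈ 29.373*I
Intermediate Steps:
l(a) = a/2 (l(a) = a*(1/2) = a/2)
c = 121/4 (c = ((-3 - 1*(-4))/2 + 5)**2 = ((-3 + 4)/2 + 5)**2 = ((1/2)*1 + 5)**2 = (1/2 + 5)**2 = (11/2)**2 = 121/4 ≈ 30.250)
m(E, n) = 629/4 (m(E, n) = (121/4)*5 + 6 = 605/4 + 6 = 629/4)
sqrt(-1020 + m(-33, -56)) = sqrt(-1020 + 629/4) = sqrt(-3451/4) = I*sqrt(3451)/2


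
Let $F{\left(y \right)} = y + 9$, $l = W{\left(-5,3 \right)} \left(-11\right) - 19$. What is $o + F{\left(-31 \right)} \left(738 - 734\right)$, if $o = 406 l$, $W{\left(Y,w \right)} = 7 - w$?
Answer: $-25666$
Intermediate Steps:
$l = -63$ ($l = \left(7 - 3\right) \left(-11\right) - 19 = 4 \left(-11\right) - 19 = -44 - 19 = -63$)
$F{\left(y \right)} = 9 + y$
$o = -25578$ ($o = 406 \left(-63\right) = -25578$)
$o + F{\left(-31 \right)} \left(738 - 734\right) = -25578 + \left(9 - 31\right) \left(738 - 734\right) = -25578 - 88 = -25666$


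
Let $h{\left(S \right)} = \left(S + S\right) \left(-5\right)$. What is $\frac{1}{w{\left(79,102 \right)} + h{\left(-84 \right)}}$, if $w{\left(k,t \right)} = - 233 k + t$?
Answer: $- \frac{1}{17465} \approx -5.7257 \cdot 10^{-5}$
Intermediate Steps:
$w{\left(k,t \right)} = t - 233 k$
$h{\left(S \right)} = - 10 S$ ($h{\left(S \right)} = 2 S \left(-5\right) = - 10 S$)
$\frac{1}{w{\left(79,102 \right)} + h{\left(-84 \right)}} = \frac{1}{\left(102 - 18407\right) - -840} = \frac{1}{\left(102 - 18407\right) + 840} = \frac{1}{-18305 + 840} = \frac{1}{-17465} = - \frac{1}{17465}$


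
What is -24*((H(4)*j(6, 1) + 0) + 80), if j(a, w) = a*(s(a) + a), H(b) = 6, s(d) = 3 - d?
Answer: -4512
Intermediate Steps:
j(a, w) = 3*a (j(a, w) = a*((3 - a) + a) = a*3 = 3*a)
-24*((H(4)*j(6, 1) + 0) + 80) = -24*((6*(3*6) + 0) + 80) = -24*((6*18 + 0) + 80) = -24*((108 + 0) + 80) = -24*(108 + 80) = -24*188 = -4512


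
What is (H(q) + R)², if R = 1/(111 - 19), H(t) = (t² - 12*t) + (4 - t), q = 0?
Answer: 136161/8464 ≈ 16.087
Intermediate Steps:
H(t) = 4 + t² - 13*t
R = 1/92 ≈ 0.010870
(H(q) + R)² = ((4 + 0² - 13*0) + 1/92)² = ((4 + 0 + 0) + 1/92)² = (4 + 1/92)² = (369/92)² = 136161/8464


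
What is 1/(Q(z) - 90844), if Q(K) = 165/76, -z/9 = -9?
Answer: -76/6903979 ≈ -1.1008e-5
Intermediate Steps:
z = 81 (z = -9*(-9) = 81)
Q(K) = 165/76 (Q(K) = 165*(1/76) = 165/76)
1/(Q(z) - 90844) = 1/(165/76 - 90844) = 1/(-6903979/76) = -76/6903979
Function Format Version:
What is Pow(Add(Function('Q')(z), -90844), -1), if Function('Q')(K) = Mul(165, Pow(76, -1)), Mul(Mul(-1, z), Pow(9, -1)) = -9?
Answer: Rational(-76, 6903979) ≈ -1.1008e-5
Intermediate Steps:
z = 81 (z = Mul(-9, -9) = 81)
Function('Q')(K) = Rational(165, 76) (Function('Q')(K) = Mul(165, Rational(1, 76)) = Rational(165, 76))
Pow(Add(Function('Q')(z), -90844), -1) = Pow(Add(Rational(165, 76), -90844), -1) = Pow(Rational(-6903979, 76), -1) = Rational(-76, 6903979)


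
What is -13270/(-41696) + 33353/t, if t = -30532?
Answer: -123190881/159132784 ≈ -0.77414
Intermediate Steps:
-13270/(-41696) + 33353/t = -13270/(-41696) + 33353/(-30532) = -13270*(-1/41696) + 33353*(-1/30532) = 6635/20848 - 33353/30532 = -123190881/159132784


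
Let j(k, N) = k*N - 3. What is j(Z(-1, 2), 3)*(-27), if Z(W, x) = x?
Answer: -81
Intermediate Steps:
j(k, N) = -3 + N*k (j(k, N) = N*k - 3 = -3 + N*k)
j(Z(-1, 2), 3)*(-27) = (-3 + 3*2)*(-27) = (-3 + 6)*(-27) = 3*(-27) = -81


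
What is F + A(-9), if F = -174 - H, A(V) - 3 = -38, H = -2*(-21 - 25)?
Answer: -301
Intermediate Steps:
H = 92 (H = -2*(-46) = 92)
A(V) = -35 (A(V) = 3 - 38 = -35)
F = -266 (F = -174 - 1*92 = -174 - 92 = -266)
F + A(-9) = -266 - 35 = -301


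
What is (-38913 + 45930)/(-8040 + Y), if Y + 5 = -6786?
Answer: -7017/14831 ≈ -0.47313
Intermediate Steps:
Y = -6791 (Y = -5 - 6786 = -6791)
(-38913 + 45930)/(-8040 + Y) = (-38913 + 45930)/(-8040 - 6791) = 7017/(-14831) = 7017*(-1/14831) = -7017/14831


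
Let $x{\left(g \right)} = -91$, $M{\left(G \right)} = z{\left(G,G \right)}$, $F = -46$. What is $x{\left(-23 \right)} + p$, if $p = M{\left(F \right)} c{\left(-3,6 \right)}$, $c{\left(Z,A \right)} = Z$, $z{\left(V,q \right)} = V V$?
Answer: $-6439$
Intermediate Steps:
$z{\left(V,q \right)} = V^{2}$
$M{\left(G \right)} = G^{2}$
$p = -6348$ ($p = \left(-46\right)^{2} \left(-3\right) = 2116 \left(-3\right) = -6348$)
$x{\left(-23 \right)} + p = -91 - 6348 = -6439$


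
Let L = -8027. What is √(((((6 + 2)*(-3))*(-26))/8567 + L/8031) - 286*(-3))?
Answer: √24006456763788333/5292429 ≈ 29.276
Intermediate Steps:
√(((((6 + 2)*(-3))*(-26))/8567 + L/8031) - 286*(-3)) = √(((((6 + 2)*(-3))*(-26))/8567 - 8027/8031) - 286*(-3)) = √((((8*(-3))*(-26))*(1/8567) - 8027*1/8031) + 858) = √((-24*(-26)*(1/8567) - 8027/8031) + 858) = √((624*(1/8567) - 8027/8031) + 858) = √((48/659 - 8027/8031) + 858) = √(-4904305/5292429 + 858) = √(4535999777/5292429) = √24006456763788333/5292429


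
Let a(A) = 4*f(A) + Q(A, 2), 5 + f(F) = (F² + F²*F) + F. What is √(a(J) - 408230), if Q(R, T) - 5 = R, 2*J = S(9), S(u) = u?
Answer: I*√407777 ≈ 638.57*I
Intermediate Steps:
J = 9/2 (J = (½)*9 = 9/2 ≈ 4.5000)
Q(R, T) = 5 + R
f(F) = -5 + F + F² + F³ (f(F) = -5 + ((F² + F²*F) + F) = -5 + ((F² + F³) + F) = -5 + (F + F² + F³) = -5 + F + F² + F³)
a(A) = -15 + 4*A² + 4*A³ + 5*A (a(A) = 4*(-5 + A + A² + A³) + (5 + A) = (-20 + 4*A + 4*A² + 4*A³) + (5 + A) = -15 + 4*A² + 4*A³ + 5*A)
√(a(J) - 408230) = √((-15 + 4*(9/2)² + 4*(9/2)³ + 5*(9/2)) - 408230) = √((-15 + 4*(81/4) + 4*(729/8) + 45/2) - 408230) = √((-15 + 81 + 729/2 + 45/2) - 408230) = √(453 - 408230) = √(-407777) = I*√407777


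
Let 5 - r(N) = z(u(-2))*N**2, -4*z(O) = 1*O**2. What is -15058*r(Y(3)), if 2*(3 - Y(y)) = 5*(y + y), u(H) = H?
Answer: -2243642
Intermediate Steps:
z(O) = -O**2/4
Y(y) = 3 - 5*y (Y(y) = 3 - 5*(y + y)/2 = 3 - 5*2*y/2 = 3 - 5*y)
r(N) = 5 + N**2 (r(N) = 5 - (-1/4*(-2)**2)*N**2 = 5 - (-1/4*4)*N**2 = 5 - (-1)*N**2 = 5 + N**2)
-15058*r(Y(3)) = -15058*(5 + (3 - 5*3)**2) = -15058*(5 + (3 - 15)**2) = -15058*(5 + (-12)**2) = -15058*(5 + 144) = -15058*149 = -2243642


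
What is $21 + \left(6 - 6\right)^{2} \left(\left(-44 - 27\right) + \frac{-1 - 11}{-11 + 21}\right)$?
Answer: $21$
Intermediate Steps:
$21 + \left(6 - 6\right)^{2} \left(\left(-44 - 27\right) + \frac{-1 - 11}{-11 + 21}\right) = 21 + 0^{2} \left(-71 + \frac{-1 - 11}{10}\right) = 21 + 0 \left(-71 - \frac{6}{5}\right) = 21 + 0 \left(- \frac{361}{5}\right) = 21 + 0 = 21$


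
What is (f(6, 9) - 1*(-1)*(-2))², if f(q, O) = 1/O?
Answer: 289/81 ≈ 3.5679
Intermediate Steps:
(f(6, 9) - 1*(-1)*(-2))² = (1/9 - 1*(-1)*(-2))² = (⅑ + 1*(-2))² = (⅑ - 2)² = (-17/9)² = 289/81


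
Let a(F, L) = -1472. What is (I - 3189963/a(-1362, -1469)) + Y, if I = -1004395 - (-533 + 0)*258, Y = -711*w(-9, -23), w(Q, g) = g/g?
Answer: -1273905461/1472 ≈ -8.6543e+5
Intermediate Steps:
w(Q, g) = 1
Y = -711 (Y = -711*1 = -711)
I = -866881 (I = -1004395 - (-533)*258 = -1004395 - 1*(-137514) = -1004395 + 137514 = -866881)
(I - 3189963/a(-1362, -1469)) + Y = (-866881 - 3189963/(-1472)) - 711 = (-866881 - 3189963*(-1/1472)) - 711 = (-866881 + 3189963/1472) - 711 = -1272858869/1472 - 711 = -1273905461/1472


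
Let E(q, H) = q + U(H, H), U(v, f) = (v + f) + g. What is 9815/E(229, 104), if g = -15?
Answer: 9815/422 ≈ 23.258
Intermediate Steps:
U(v, f) = -15 + f + v (U(v, f) = (v + f) - 15 = (f + v) - 15 = -15 + f + v)
E(q, H) = -15 + q + 2*H (E(q, H) = q + (-15 + H + H) = q + (-15 + 2*H) = -15 + q + 2*H)
9815/E(229, 104) = 9815/(-15 + 229 + 2*104) = 9815/(-15 + 229 + 208) = 9815/422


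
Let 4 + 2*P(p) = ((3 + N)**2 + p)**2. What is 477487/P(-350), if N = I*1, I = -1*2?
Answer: 954974/121797 ≈ 7.8407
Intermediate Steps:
I = -2
N = -2 (N = -2*1 = -2)
P(p) = -2 + (1 + p)**2/2 (P(p) = -2 + ((3 - 2)**2 + p)**2/2 = -2 + (1**2 + p)**2/2 = -2 + (1 + p)**2/2)
477487/P(-350) = 477487/(-2 + (1 - 350)**2/2) = 477487/(-2 + (1/2)*(-349)**2) = 477487/(-2 + (1/2)*121801) = 477487/(-2 + 121801/2) = 477487/(121797/2) = 477487*(2/121797) = 954974/121797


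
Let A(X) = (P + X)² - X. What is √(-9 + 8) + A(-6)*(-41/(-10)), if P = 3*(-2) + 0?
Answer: 615 + I ≈ 615.0 + 1.0*I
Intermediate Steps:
P = -6 (P = -6 + 0 = -6)
A(X) = (-6 + X)² - X
√(-9 + 8) + A(-6)*(-41/(-10)) = √(-9 + 8) + ((-6 - 6)² - 1*(-6))*(-41/(-10)) = √(-1) + ((-12)² + 6)*(-41*(-⅒)) = I + (144 + 6)*(41/10) = I + 150*(41/10) = I + 615 = 615 + I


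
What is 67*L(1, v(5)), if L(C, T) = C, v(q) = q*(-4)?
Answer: 67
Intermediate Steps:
v(q) = -4*q
67*L(1, v(5)) = 67*1 = 67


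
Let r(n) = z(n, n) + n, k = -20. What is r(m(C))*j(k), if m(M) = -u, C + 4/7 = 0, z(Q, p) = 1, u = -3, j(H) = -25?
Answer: -100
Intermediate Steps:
C = -4/7 (C = -4/7 + 0 = -4/7 ≈ -0.57143)
m(M) = 3 (m(M) = -1*(-3) = 3)
r(n) = 1 + n
r(m(C))*j(k) = (1 + 3)*(-25) = 4*(-25) = -100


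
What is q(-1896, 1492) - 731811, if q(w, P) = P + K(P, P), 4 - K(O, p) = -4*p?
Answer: -724347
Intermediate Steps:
K(O, p) = 4 + 4*p (K(O, p) = 4 - (-4)*p = 4 + 4*p)
q(w, P) = 4 + 5*P (q(w, P) = P + (4 + 4*P) = 4 + 5*P)
q(-1896, 1492) - 731811 = (4 + 5*1492) - 731811 = (4 + 7460) - 731811 = 7464 - 731811 = -724347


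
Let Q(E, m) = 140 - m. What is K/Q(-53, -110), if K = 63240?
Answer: 6324/25 ≈ 252.96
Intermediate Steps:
K/Q(-53, -110) = 63240/(140 - 1*(-110)) = 63240/(140 + 110) = 63240/250 = 63240*(1/250) = 6324/25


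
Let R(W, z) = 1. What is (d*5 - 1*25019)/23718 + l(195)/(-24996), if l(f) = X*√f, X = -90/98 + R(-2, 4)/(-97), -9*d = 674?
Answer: -228541/213462 + 2207*√195/59402994 ≈ -1.0701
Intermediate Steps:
d = -674/9 (d = -⅑*674 = -674/9 ≈ -74.889)
X = -4414/4753 (X = -90/98 + 1/(-97) = -90*1/98 + 1*(-1/97) = -45/49 - 1/97 = -4414/4753 ≈ -0.92868)
l(f) = -4414*√f/4753
(d*5 - 1*25019)/23718 + l(195)/(-24996) = (-674/9*5 - 1*25019)/23718 - 4414*√195/4753/(-24996) = (-3370/9 - 25019)*(1/23718) - 4414*√195/4753*(-1/24996) = -228541/9*1/23718 + 2207*√195/59402994 = -228541/213462 + 2207*√195/59402994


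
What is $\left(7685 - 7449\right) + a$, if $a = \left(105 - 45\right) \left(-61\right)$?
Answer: $-3424$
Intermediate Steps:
$a = -3660$ ($a = 60 \left(-61\right) = -3660$)
$\left(7685 - 7449\right) + a = \left(7685 - 7449\right) - 3660 = 236 - 3660 = -3424$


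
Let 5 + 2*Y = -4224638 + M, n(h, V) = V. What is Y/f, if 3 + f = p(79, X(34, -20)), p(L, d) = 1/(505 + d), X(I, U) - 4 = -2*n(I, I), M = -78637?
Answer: 474436620/661 ≈ 7.1776e+5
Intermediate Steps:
X(I, U) = 4 - 2*I
Y = -2151640 (Y = -5/2 + (-4224638 - 78637)/2 = -5/2 + (½)*(-4303275) = -5/2 - 4303275/2 = -2151640)
f = -1322/441 (f = -3 + 1/(505 + (4 - 2*34)) = -3 + 1/(505 + (4 - 68)) = -3 + 1/(505 - 64) = -3 + 1/441 = -1322/441 ≈ -2.9977)
Y/f = -2151640/(-1322/441) = -2151640*(-441/1322) = 474436620/661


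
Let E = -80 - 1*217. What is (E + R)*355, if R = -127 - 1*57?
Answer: -170755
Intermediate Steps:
R = -184 (R = -127 - 57 = -184)
E = -297 (E = -80 - 217 = -297)
(E + R)*355 = (-297 - 184)*355 = -481*355 = -170755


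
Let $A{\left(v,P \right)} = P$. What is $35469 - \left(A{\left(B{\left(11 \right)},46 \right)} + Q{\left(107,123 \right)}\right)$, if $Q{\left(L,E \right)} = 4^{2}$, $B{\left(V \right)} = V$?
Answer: $35407$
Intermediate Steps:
$Q{\left(L,E \right)} = 16$
$35469 - \left(A{\left(B{\left(11 \right)},46 \right)} + Q{\left(107,123 \right)}\right) = 35469 - \left(46 + 16\right) = 35469 - 62 = 35407$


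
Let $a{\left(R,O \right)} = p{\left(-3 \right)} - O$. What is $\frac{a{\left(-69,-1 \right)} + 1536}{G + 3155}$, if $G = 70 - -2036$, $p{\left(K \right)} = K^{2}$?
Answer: $\frac{1546}{5261} \approx 0.29386$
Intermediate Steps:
$G = 2106$ ($G = 70 + 2036 = 2106$)
$a{\left(R,O \right)} = 9 - O$ ($a{\left(R,O \right)} = \left(-3\right)^{2} - O = 9 - O$)
$\frac{a{\left(-69,-1 \right)} + 1536}{G + 3155} = \frac{\left(9 - -1\right) + 1536}{2106 + 3155} = \frac{\left(9 + 1\right) + 1536}{5261} = \left(10 + 1536\right) \frac{1}{5261} = 1546 \cdot \frac{1}{5261} = \frac{1546}{5261}$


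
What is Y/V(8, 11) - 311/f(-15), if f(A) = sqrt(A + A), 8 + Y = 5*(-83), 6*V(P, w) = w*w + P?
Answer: -846/43 + 311*I*sqrt(30)/30 ≈ -19.674 + 56.781*I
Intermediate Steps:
V(P, w) = P/6 + w**2/6 (V(P, w) = (w*w + P)/6 = (w**2 + P)/6 = (P + w**2)/6 = P/6 + w**2/6)
Y = -423 (Y = -8 + 5*(-83) = -8 - 415 = -423)
f(A) = sqrt(2)*sqrt(A) (f(A) = sqrt(2*A) = sqrt(2)*sqrt(A))
Y/V(8, 11) - 311/f(-15) = -423/((1/6)*8 + (1/6)*11**2) - 311*(-I*sqrt(30)/30) = -423/(4/3 + (1/6)*121) - 311*(-I*sqrt(30)/30) = -423/(4/3 + 121/6) - 311*(-I*sqrt(30)/30) = -423/43/2 - (-311)*I*sqrt(30)/30 = -423*2/43 + 311*I*sqrt(30)/30 = -846/43 + 311*I*sqrt(30)/30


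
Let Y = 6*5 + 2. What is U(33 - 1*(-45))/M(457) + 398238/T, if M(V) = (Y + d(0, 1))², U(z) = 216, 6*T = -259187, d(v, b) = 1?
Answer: -282900300/31361627 ≈ -9.0206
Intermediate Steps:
Y = 32 (Y = 30 + 2 = 32)
T = -259187/6 (T = (⅙)*(-259187) = -259187/6 ≈ -43198.)
M(V) = 1089 (M(V) = (32 + 1)² = 33² = 1089)
U(33 - 1*(-45))/M(457) + 398238/T = 216/1089 + 398238/(-259187/6) = 216*(1/1089) + 398238*(-6/259187) = 24/121 - 2389428/259187 = -282900300/31361627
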